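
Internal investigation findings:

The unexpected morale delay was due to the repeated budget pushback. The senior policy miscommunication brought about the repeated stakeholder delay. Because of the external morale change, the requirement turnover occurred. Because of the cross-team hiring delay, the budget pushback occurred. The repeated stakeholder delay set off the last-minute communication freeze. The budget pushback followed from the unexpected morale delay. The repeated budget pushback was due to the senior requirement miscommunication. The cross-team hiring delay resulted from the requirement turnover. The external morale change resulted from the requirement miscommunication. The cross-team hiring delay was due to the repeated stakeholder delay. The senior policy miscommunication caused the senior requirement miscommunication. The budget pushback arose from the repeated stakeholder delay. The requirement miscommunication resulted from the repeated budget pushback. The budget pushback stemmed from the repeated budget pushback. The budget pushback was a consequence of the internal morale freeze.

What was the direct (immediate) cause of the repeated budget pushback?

the senior requirement miscommunication

Upstream contributors include the senior policy miscommunication, but only the senior requirement miscommunication feeds directly into the repeated budget pushback.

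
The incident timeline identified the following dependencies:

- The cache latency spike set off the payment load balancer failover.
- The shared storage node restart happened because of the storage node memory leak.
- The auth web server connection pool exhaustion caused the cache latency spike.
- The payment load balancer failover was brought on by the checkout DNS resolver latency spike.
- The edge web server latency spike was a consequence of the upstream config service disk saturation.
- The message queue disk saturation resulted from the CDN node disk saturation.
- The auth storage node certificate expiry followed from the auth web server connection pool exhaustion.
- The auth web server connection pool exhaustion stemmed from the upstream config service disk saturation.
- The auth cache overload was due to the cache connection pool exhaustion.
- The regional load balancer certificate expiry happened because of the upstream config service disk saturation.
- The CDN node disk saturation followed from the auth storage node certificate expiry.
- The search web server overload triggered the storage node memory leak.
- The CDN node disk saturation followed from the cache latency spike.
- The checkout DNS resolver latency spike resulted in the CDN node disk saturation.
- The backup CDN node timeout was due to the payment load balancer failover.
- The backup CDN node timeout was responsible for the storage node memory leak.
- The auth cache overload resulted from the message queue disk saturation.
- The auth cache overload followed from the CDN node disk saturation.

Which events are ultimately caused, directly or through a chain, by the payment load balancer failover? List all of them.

the backup CDN node timeout, the shared storage node restart, the storage node memory leak

Direct effects: the backup CDN node timeout.
2 steps out: the storage node memory leak.
3 steps out: the shared storage node restart.
Not reachable from it: the upstream config service disk saturation, the regional load balancer certificate expiry, the edge web server latency spike, the auth web server connection pool exhaustion, the cache connection pool exhaustion, the auth storage node certificate expiry, the checkout DNS resolver latency spike, the cache latency spike, the CDN node disk saturation, the message queue disk saturation, the search web server overload, the auth cache overload.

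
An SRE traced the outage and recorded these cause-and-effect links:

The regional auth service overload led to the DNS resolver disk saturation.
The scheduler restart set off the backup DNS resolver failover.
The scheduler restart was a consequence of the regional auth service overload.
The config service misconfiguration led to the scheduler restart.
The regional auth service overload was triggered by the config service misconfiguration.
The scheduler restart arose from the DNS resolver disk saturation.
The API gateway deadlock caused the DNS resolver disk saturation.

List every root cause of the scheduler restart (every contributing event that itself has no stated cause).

Tracing upstream from the scheduler restart: the scheduler restart ← the config service misconfiguration.
A separate upstream branch: the scheduler restart ← the DNS resolver disk saturation ← the API gateway deadlock.
Each of those chain origins has no stated cause.

the API gateway deadlock, the config service misconfiguration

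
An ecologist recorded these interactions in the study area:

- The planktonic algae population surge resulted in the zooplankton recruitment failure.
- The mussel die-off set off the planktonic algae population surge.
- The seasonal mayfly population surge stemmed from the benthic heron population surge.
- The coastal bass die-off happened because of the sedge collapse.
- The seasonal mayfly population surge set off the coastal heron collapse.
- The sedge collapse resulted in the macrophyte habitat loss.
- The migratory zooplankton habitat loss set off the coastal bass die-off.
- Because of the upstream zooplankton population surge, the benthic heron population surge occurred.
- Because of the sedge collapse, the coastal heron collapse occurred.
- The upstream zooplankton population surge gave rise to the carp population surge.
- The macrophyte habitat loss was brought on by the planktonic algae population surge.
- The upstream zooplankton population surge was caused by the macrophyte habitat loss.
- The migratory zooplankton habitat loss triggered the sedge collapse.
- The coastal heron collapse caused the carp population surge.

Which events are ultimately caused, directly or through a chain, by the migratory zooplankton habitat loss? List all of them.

Direct effects: the sedge collapse, the coastal bass die-off.
2 steps out: the macrophyte habitat loss, the coastal heron collapse.
3 steps out: the upstream zooplankton population surge, the carp population surge.
4 steps out: the benthic heron population surge.
5 steps out: the seasonal mayfly population surge.
Not reachable from it: the mussel die-off, the planktonic algae population surge, the zooplankton recruitment failure.

the benthic heron population surge, the carp population surge, the coastal bass die-off, the coastal heron collapse, the macrophyte habitat loss, the seasonal mayfly population surge, the sedge collapse, the upstream zooplankton population surge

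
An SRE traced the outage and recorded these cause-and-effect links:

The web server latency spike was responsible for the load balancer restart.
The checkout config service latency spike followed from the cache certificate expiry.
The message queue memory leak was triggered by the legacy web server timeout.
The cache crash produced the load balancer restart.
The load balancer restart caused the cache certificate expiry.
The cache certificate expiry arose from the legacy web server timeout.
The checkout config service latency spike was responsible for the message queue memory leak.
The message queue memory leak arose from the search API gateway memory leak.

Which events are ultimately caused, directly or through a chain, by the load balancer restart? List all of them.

the cache certificate expiry, the checkout config service latency spike, the message queue memory leak

Direct effects: the cache certificate expiry.
2 steps out: the checkout config service latency spike.
3 steps out: the message queue memory leak.
Not reachable from it: the search API gateway memory leak, the web server latency spike, the legacy web server timeout, the cache crash.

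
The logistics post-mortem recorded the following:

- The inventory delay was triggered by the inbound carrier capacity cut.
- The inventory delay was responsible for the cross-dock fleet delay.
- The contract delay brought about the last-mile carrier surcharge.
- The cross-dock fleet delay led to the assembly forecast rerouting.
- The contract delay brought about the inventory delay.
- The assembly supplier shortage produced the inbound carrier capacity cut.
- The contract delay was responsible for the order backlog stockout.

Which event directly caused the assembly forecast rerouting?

Upstream contributors include the contract delay, the assembly supplier shortage, the inbound carrier capacity cut, the inventory delay, but only the cross-dock fleet delay feeds directly into the assembly forecast rerouting.

the cross-dock fleet delay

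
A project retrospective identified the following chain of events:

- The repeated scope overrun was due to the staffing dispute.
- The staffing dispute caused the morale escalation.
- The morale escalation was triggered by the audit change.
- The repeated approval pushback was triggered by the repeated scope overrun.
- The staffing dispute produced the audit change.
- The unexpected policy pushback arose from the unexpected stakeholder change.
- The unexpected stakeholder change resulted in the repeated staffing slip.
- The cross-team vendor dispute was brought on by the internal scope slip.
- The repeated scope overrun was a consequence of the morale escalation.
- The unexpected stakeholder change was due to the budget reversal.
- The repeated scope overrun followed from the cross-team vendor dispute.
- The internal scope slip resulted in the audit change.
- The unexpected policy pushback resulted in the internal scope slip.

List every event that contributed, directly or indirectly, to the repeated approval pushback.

the audit change, the budget reversal, the cross-team vendor dispute, the internal scope slip, the morale escalation, the repeated scope overrun, the staffing dispute, the unexpected policy pushback, the unexpected stakeholder change

Immediate cause of the repeated approval pushback: the repeated scope overrun.
Further upstream: the budget reversal, the unexpected stakeholder change, the unexpected policy pushback, the staffing dispute, the internal scope slip, the audit change, the cross-team vendor dispute, the morale escalation.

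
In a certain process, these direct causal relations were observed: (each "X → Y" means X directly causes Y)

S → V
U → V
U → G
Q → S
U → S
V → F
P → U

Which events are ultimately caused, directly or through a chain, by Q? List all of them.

Direct effects: S.
2 steps out: V.
3 steps out: F.
Not reachable from it: P, U, G.

F, S, V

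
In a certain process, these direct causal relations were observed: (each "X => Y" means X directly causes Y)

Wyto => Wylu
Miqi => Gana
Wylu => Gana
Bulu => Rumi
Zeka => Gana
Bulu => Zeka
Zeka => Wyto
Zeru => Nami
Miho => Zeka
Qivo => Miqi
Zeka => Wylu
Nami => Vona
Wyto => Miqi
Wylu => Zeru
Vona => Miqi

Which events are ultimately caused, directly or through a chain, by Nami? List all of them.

Gana, Miqi, Vona

Direct effects: Vona.
2 steps out: Miqi.
3 steps out: Gana.
Not reachable from it: Bulu, Rumi, Miho, Zeka, Wyto, Wylu, Qivo, Zeru.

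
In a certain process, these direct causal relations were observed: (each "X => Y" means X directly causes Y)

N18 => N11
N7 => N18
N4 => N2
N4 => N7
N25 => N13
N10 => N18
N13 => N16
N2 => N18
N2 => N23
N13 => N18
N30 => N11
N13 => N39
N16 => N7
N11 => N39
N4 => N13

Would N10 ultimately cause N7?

No

N10 leads to N18, N11, N39; N7 is not among them.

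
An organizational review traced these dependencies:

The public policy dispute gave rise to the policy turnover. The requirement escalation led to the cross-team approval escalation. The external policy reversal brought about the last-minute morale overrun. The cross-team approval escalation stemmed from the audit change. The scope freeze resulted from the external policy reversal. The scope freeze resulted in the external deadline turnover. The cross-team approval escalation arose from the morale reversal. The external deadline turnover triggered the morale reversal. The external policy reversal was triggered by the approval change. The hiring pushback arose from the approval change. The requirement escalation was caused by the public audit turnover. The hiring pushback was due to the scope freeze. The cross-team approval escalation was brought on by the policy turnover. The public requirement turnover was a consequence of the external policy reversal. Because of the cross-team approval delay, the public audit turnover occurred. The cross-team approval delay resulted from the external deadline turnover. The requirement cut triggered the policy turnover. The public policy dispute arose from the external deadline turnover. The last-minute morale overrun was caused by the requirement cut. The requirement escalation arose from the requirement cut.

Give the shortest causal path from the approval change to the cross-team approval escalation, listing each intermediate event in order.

the approval change → the external policy reversal
the external policy reversal → the scope freeze
the scope freeze → the external deadline turnover
the external deadline turnover → the morale reversal
the morale reversal → the cross-team approval escalation
Length: 5 steps.

the approval change → the external policy reversal → the scope freeze → the external deadline turnover → the morale reversal → the cross-team approval escalation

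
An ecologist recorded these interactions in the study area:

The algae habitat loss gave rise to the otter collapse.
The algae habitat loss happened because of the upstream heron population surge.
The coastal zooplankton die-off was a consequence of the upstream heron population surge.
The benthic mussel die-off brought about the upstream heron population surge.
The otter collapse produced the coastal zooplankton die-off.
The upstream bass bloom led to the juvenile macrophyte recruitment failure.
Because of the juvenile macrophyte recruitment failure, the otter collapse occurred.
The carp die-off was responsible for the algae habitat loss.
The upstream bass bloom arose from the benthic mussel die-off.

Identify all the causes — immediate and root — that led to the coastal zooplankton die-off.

the algae habitat loss, the benthic mussel die-off, the carp die-off, the juvenile macrophyte recruitment failure, the otter collapse, the upstream bass bloom, the upstream heron population surge

Immediate causes of the coastal zooplankton die-off: the upstream heron population surge, the otter collapse.
Further upstream: the benthic mussel die-off, the upstream bass bloom, the algae habitat loss, the juvenile macrophyte recruitment failure, the carp die-off.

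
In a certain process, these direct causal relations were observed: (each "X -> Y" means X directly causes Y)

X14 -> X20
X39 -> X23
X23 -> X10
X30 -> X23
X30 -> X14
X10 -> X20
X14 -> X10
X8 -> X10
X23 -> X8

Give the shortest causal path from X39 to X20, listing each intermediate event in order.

X39 → X23 → X10 → X20

X39 → X23
X23 → X10
X10 → X20
Length: 3 steps.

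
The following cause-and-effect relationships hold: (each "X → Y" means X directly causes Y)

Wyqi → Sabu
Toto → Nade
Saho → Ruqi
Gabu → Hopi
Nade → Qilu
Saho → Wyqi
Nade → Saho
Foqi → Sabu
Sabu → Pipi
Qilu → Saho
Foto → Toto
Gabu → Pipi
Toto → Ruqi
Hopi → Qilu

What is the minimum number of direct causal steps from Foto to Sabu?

5

Shortest chain: Foto → Toto → Nade → Saho → Wyqi → Sabu.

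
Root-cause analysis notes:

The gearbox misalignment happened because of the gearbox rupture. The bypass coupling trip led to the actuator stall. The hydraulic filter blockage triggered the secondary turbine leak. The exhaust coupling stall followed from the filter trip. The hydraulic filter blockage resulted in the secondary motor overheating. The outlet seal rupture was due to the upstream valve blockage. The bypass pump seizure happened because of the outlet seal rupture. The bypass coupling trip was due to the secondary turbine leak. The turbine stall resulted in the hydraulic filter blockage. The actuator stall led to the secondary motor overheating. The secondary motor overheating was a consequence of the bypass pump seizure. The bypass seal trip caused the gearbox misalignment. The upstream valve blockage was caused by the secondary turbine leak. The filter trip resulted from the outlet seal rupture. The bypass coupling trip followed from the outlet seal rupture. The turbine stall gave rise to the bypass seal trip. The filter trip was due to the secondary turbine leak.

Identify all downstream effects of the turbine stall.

the actuator stall, the bypass coupling trip, the bypass pump seizure, the bypass seal trip, the exhaust coupling stall, the filter trip, the gearbox misalignment, the hydraulic filter blockage, the outlet seal rupture, the secondary motor overheating, the secondary turbine leak, the upstream valve blockage

Direct effects: the hydraulic filter blockage, the bypass seal trip.
2 steps out: the secondary turbine leak, the secondary motor overheating, the gearbox misalignment.
3 steps out: the upstream valve blockage, the bypass coupling trip, the filter trip.
4 steps out: the outlet seal rupture, the actuator stall, the exhaust coupling stall.
5 steps out: the bypass pump seizure.
Not reachable from it: the gearbox rupture.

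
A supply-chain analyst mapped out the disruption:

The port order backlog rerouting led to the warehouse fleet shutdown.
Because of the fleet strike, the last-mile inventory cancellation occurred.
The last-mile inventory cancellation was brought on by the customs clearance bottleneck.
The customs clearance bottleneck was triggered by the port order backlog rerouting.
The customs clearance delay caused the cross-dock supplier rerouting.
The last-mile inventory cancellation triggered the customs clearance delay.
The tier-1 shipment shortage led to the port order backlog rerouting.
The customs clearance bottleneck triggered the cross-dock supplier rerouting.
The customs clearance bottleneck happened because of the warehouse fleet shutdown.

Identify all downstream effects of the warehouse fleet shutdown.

the cross-dock supplier rerouting, the customs clearance bottleneck, the customs clearance delay, the last-mile inventory cancellation

Direct effects: the customs clearance bottleneck.
2 steps out: the last-mile inventory cancellation, the cross-dock supplier rerouting.
3 steps out: the customs clearance delay.
Not reachable from it: the tier-1 shipment shortage, the port order backlog rerouting, the fleet strike.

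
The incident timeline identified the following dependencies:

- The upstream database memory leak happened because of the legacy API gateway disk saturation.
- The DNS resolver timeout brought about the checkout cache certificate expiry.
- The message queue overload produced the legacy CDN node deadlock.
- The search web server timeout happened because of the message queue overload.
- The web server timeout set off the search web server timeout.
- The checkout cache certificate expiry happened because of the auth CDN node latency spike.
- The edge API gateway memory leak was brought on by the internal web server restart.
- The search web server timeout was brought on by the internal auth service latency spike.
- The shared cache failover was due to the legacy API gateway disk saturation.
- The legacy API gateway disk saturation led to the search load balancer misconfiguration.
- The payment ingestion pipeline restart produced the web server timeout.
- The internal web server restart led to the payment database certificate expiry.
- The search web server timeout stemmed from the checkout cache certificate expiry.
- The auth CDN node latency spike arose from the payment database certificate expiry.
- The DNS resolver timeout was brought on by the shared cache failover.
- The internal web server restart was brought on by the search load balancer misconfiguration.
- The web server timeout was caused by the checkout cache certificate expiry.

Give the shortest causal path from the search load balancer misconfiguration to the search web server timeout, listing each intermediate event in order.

the search load balancer misconfiguration → the internal web server restart → the payment database certificate expiry → the auth CDN node latency spike → the checkout cache certificate expiry → the search web server timeout

the search load balancer misconfiguration → the internal web server restart
the internal web server restart → the payment database certificate expiry
the payment database certificate expiry → the auth CDN node latency spike
the auth CDN node latency spike → the checkout cache certificate expiry
the checkout cache certificate expiry → the search web server timeout
Length: 5 steps.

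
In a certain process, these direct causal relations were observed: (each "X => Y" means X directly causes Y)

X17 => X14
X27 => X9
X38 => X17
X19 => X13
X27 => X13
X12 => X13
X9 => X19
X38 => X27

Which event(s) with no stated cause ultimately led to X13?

X12, X38

Tracing upstream from X13: X13 ← X27 ← X38.
A separate upstream branch: X13 ← X12.
Each of those chain origins has no stated cause.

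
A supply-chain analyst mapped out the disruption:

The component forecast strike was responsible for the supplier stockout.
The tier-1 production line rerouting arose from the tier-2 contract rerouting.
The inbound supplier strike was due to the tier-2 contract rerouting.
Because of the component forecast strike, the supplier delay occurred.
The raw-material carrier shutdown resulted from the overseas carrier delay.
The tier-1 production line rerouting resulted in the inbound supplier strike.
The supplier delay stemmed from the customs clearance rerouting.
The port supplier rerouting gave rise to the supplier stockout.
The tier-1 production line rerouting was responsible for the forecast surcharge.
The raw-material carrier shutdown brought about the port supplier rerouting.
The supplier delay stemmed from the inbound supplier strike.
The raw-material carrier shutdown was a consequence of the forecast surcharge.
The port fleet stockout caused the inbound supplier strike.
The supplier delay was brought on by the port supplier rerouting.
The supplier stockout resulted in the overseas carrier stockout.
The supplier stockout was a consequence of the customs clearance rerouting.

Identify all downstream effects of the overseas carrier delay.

Direct effects: the raw-material carrier shutdown.
2 steps out: the port supplier rerouting.
3 steps out: the supplier delay, the supplier stockout.
4 steps out: the overseas carrier stockout.
Not reachable from it: the tier-2 contract rerouting, the port fleet stockout, the tier-1 production line rerouting, the forecast surcharge, the inbound supplier strike, the customs clearance rerouting, the component forecast strike.

the overseas carrier stockout, the port supplier rerouting, the raw-material carrier shutdown, the supplier delay, the supplier stockout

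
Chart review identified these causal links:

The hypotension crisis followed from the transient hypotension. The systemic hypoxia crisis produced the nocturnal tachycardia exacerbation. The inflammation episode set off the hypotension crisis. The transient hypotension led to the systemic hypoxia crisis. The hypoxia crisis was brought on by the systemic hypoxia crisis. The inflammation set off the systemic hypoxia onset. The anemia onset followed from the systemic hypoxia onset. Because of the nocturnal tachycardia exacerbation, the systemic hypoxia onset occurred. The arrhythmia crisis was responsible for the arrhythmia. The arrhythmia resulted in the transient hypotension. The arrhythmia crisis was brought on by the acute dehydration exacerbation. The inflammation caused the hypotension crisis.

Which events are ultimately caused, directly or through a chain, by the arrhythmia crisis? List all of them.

the anemia onset, the arrhythmia, the hypotension crisis, the hypoxia crisis, the nocturnal tachycardia exacerbation, the systemic hypoxia crisis, the systemic hypoxia onset, the transient hypotension

Direct effects: the arrhythmia.
2 steps out: the transient hypotension.
3 steps out: the systemic hypoxia crisis, the hypotension crisis.
4 steps out: the nocturnal tachycardia exacerbation, the hypoxia crisis.
5 steps out: the systemic hypoxia onset.
6 steps out: the anemia onset.
Not reachable from it: the acute dehydration exacerbation, the inflammation, the inflammation episode.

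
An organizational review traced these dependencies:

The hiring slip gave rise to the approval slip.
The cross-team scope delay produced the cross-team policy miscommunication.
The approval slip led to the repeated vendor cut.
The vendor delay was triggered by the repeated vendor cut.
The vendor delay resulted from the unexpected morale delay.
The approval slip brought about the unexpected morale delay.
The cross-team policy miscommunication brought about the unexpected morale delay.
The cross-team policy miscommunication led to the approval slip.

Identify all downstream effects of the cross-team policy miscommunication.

Direct effects: the approval slip, the unexpected morale delay.
2 steps out: the repeated vendor cut, the vendor delay.
Not reachable from it: the cross-team scope delay, the hiring slip.

the approval slip, the repeated vendor cut, the unexpected morale delay, the vendor delay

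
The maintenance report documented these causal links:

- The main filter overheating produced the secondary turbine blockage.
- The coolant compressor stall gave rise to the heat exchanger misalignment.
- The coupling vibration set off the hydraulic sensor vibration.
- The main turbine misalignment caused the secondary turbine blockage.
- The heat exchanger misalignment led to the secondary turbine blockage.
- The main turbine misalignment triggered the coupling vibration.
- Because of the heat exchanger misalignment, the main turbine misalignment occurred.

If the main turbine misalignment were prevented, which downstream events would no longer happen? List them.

the coupling vibration, the hydraulic sensor vibration

Downstream of the main turbine misalignment: the coupling vibration, the hydraulic sensor vibration, the secondary turbine blockage.
Of those, still caused via another path: the secondary turbine blockage.
The remainder have no surviving cause.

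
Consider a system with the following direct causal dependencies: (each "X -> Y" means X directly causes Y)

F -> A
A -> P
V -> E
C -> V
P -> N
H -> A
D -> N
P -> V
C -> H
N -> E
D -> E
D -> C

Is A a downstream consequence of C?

Yes

There is a causal chain: C → H → A.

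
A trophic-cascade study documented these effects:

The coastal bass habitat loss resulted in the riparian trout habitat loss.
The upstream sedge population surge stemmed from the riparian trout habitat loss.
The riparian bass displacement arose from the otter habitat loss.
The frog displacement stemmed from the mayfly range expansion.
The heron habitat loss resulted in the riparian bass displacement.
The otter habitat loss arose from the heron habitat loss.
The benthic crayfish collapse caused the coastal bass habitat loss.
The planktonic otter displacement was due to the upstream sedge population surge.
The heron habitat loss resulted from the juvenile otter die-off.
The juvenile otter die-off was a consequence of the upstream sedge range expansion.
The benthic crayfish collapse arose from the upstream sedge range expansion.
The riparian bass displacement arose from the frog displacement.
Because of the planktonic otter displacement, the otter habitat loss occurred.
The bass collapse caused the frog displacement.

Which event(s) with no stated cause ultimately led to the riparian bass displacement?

the bass collapse, the mayfly range expansion, the upstream sedge range expansion

Tracing upstream from the riparian bass displacement: the riparian bass displacement ← the heron habitat loss ← the juvenile otter die-off ← the upstream sedge range expansion.
A separate upstream branch: the riparian bass displacement ← the frog displacement ← the mayfly range expansion.
A separate upstream branch: the riparian bass displacement ← the frog displacement ← the bass collapse.
Each of those chain origins has no stated cause.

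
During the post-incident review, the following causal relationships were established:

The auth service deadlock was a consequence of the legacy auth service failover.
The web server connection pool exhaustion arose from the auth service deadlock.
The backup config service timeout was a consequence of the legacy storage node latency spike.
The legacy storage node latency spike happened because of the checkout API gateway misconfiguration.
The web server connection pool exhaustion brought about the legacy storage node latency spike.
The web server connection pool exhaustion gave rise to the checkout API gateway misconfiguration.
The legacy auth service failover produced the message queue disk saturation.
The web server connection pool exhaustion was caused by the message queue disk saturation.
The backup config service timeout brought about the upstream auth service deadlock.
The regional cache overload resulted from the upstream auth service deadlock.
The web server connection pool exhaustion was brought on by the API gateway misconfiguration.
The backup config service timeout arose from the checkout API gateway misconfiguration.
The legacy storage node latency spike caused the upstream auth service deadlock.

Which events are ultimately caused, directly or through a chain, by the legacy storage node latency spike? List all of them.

Direct effects: the backup config service timeout, the upstream auth service deadlock.
2 steps out: the regional cache overload.
Not reachable from it: the legacy auth service failover, the auth service deadlock, the message queue disk saturation, the API gateway misconfiguration, the web server connection pool exhaustion, the checkout API gateway misconfiguration.

the backup config service timeout, the regional cache overload, the upstream auth service deadlock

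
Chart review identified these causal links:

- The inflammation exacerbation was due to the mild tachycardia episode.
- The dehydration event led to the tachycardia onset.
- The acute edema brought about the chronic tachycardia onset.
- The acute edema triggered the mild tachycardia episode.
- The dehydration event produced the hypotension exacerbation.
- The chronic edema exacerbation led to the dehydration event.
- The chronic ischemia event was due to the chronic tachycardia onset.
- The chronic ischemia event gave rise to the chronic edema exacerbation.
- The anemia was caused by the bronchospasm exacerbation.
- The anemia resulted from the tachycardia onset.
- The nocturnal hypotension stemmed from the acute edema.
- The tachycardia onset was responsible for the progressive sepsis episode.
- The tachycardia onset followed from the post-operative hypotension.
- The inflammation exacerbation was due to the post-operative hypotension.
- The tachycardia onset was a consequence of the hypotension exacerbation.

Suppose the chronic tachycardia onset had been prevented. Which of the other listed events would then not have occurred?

the chronic edema exacerbation, the chronic ischemia event, the dehydration event, the hypotension exacerbation

Downstream of the chronic tachycardia onset: the chronic ischemia event, the chronic edema exacerbation, the dehydration event, the hypotension exacerbation, the tachycardia onset, the progressive sepsis episode, the anemia.
Of those, still caused via another path: the tachycardia onset, the progressive sepsis episode, the anemia.
The remainder have no surviving cause.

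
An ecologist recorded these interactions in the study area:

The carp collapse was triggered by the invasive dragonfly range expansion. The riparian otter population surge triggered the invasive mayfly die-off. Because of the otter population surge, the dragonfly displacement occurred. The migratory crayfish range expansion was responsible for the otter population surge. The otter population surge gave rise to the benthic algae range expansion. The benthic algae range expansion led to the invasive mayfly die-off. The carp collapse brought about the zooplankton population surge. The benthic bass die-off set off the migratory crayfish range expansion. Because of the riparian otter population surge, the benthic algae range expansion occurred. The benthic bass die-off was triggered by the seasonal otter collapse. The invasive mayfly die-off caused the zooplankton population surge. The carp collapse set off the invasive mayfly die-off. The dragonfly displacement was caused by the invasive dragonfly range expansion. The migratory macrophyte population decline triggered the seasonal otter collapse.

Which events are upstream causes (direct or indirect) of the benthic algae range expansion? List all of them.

Immediate causes of the benthic algae range expansion: the otter population surge, the riparian otter population surge.
Further upstream: the migratory macrophyte population decline, the seasonal otter collapse, the benthic bass die-off, the migratory crayfish range expansion.

the benthic bass die-off, the migratory crayfish range expansion, the migratory macrophyte population decline, the otter population surge, the riparian otter population surge, the seasonal otter collapse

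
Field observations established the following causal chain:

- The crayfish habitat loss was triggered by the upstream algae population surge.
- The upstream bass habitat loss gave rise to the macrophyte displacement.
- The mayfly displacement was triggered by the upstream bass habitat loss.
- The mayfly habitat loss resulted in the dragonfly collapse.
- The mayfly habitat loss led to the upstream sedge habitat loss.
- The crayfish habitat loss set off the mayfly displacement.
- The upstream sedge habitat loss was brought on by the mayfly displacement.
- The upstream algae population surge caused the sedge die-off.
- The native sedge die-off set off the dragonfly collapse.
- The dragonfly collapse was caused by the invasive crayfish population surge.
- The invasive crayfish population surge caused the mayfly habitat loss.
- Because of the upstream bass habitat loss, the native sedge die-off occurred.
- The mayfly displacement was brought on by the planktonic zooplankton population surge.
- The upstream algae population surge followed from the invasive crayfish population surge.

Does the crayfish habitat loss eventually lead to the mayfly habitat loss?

The crayfish habitat loss leads to the mayfly displacement, the upstream sedge habitat loss; the mayfly habitat loss is not among them.

No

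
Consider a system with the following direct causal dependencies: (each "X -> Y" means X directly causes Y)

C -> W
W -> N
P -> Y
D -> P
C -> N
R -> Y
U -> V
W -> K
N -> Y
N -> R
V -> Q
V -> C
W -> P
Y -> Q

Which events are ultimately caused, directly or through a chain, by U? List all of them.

C, K, N, P, Q, R, V, W, Y

Direct effects: V.
2 steps out: C, Q.
3 steps out: W, N.
4 steps out: R, P, K, Y.
Not reachable from it: D.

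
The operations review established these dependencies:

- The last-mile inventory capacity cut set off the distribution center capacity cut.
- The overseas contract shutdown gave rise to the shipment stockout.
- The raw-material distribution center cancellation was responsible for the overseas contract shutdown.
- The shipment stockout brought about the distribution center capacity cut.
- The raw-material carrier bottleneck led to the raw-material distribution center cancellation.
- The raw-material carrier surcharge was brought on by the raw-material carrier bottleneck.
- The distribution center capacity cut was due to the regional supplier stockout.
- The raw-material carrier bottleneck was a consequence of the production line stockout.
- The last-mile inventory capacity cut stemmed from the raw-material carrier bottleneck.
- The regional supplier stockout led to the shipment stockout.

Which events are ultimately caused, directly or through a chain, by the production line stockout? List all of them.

Direct effects: the raw-material carrier bottleneck.
2 steps out: the raw-material carrier surcharge, the raw-material distribution center cancellation, the last-mile inventory capacity cut.
3 steps out: the overseas contract shutdown, the distribution center capacity cut.
4 steps out: the shipment stockout.
Not reachable from it: the regional supplier stockout.

the distribution center capacity cut, the last-mile inventory capacity cut, the overseas contract shutdown, the raw-material carrier bottleneck, the raw-material carrier surcharge, the raw-material distribution center cancellation, the shipment stockout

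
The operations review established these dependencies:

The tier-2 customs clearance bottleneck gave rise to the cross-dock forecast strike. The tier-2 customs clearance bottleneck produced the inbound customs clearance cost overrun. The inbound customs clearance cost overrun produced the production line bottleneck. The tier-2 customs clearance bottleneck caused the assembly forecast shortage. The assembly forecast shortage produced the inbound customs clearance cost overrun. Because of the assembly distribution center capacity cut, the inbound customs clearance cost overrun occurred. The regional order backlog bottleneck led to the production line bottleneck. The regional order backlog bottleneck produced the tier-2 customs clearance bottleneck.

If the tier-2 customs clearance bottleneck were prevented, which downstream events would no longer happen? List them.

Downstream of the tier-2 customs clearance bottleneck: the cross-dock forecast strike, the assembly forecast shortage, the inbound customs clearance cost overrun, the production line bottleneck.
Of those, still caused via another path: the inbound customs clearance cost overrun, the production line bottleneck.
The remainder have no surviving cause.

the assembly forecast shortage, the cross-dock forecast strike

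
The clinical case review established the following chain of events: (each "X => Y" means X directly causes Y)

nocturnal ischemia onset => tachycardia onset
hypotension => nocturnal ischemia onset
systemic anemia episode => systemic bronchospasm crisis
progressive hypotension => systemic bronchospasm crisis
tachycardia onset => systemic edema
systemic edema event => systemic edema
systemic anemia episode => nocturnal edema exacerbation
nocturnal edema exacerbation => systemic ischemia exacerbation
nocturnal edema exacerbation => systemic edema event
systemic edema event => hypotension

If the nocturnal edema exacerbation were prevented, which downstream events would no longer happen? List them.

Downstream of the nocturnal edema exacerbation: the systemic edema event, the systemic ischemia exacerbation, the hypotension, the nocturnal ischemia onset, the tachycardia onset, the systemic edema.

the hypotension, the nocturnal ischemia onset, the systemic edema, the systemic edema event, the systemic ischemia exacerbation, the tachycardia onset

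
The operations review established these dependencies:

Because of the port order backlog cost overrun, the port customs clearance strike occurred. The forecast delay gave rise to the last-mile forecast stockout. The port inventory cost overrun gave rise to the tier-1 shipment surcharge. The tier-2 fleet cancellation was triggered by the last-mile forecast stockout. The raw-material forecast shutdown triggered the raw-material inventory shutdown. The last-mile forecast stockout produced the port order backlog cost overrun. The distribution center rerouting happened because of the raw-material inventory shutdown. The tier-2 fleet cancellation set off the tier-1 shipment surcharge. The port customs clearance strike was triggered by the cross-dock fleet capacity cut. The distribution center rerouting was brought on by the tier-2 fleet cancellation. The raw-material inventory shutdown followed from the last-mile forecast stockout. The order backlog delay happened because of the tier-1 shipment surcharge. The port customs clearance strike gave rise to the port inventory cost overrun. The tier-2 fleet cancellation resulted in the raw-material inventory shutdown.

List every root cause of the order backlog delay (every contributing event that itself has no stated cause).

the cross-dock fleet capacity cut, the forecast delay

Tracing upstream from the order backlog delay: the order backlog delay ← the tier-1 shipment surcharge ← the tier-2 fleet cancellation ← the last-mile forecast stockout ← the forecast delay.
A separate upstream branch: the order backlog delay ← the tier-1 shipment surcharge ← the port inventory cost overrun ← the port customs clearance strike ← the cross-dock fleet capacity cut.
Each of those chain origins has no stated cause.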